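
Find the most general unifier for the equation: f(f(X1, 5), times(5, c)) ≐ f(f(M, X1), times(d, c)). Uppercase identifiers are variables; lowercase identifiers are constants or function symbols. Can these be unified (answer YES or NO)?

Decompose f/2: f(X1, 5) ≐ f(M, X1),  times(5, c) ≐ times(d, c).
Decompose f/2: X1 ≐ M,  5 ≐ X1.
Bind X1 := M; substituting into the one remaining equation that mentions X1 gives: 5 ≐ M.
Bind M := 5; no other remaining equation mentions M. Substituting into the earlier binding gives X1 := 5.
Decompose times/2: 5 ≐ d,  c ≐ c.
Clash: constants 5 and d differ; no unifier exists.

NO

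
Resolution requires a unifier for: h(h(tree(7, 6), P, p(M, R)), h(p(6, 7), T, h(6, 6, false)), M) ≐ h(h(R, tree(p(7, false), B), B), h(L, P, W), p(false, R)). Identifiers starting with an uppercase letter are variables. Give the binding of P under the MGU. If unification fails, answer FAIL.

tree(p(7, false), p(p(false, tree(7, 6)), tree(7, 6)))

Decompose h/3: h(tree(7, 6), P, p(M, R)) ≐ h(R, tree(p(7, false), B), B),  h(p(6, 7), T, h(6, 6, false)) ≐ h(L, P, W),  M ≐ p(false, R).
Decompose h/3: tree(7, 6) ≐ R,  P ≐ tree(p(7, false), B),  p(M, R) ≐ B.
Bind R := tree(7, 6); substituting into the 2 remaining equations that mention R gives: p(M, tree(7, 6)) ≐ B,  M ≐ p(false, tree(7, 6)).
Bind P := tree(p(7, false), B); substituting into the one remaining equation that mentions P gives: h(p(6, 7), T, h(6, 6, false)) ≐ h(L, tree(p(7, false), B), W).
Bind B := p(M, tree(7, 6)); substituting into the one remaining equation that mentions B gives: h(p(6, 7), T, h(6, 6, false)) ≐ h(L, tree(p(7, false), p(M, tree(7, 6))), W). Substituting into the earlier binding gives P := tree(p(7, false), p(M, tree(7, 6))).
Decompose h/3: p(6, 7) ≐ L,  T ≐ tree(p(7, false), p(M, tree(7, 6))),  h(6, 6, false) ≐ W.
Bind L := p(6, 7); no other remaining equation mentions L.
Bind T := tree(p(7, false), p(M, tree(7, 6))); no other remaining equation mentions T.
Bind W := h(6, 6, false); no other remaining equation mentions W.
Bind M := p(false, tree(7, 6)). Substituting into the earlier bindings gives P := tree(p(7, false), p(p(false, tree(7, 6)), tree(7, 6))), B := p(p(false, tree(7, 6)), tree(7, 6)), T := tree(p(7, false), p(p(false, tree(7, 6)), tree(7, 6))).
MGU = { R -> tree(7, 6), P -> tree(p(7, false), p(p(false, tree(7, 6)), tree(7, 6))), B -> p(p(false, tree(7, 6)), tree(7, 6)), L -> p(6, 7), T -> tree(p(7, false), p(p(false, tree(7, 6)), tree(7, 6))), W -> h(6, 6, false), M -> p(false, tree(7, 6)) }, so P -> tree(p(7, false), p(p(false, tree(7, 6)), tree(7, 6))).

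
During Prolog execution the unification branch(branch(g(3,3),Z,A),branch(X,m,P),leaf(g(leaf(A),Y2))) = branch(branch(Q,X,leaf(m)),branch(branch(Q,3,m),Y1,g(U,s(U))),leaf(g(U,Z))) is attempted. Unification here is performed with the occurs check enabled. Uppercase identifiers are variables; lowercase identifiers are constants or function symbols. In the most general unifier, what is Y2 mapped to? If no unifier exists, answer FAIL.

branch(g(3,3),3,m)

Decompose branch/3: branch(g(3,3),Z,A) = branch(Q,X,leaf(m)),  branch(X,m,P) = branch(branch(Q,3,m),Y1,g(U,s(U))),  leaf(g(leaf(A),Y2)) = leaf(g(U,Z)).
Decompose branch/3: g(3,3) = Q,  Z = X,  A = leaf(m).
Bind Q := g(3,3); substituting into the one remaining equation that mentions Q gives: branch(X,m,P) = branch(branch(g(3,3),3,m),Y1,g(U,s(U))).
Bind Z := X; substituting into the one remaining equation that mentions Z gives: leaf(g(leaf(A),Y2)) = leaf(g(U,X)).
Bind A := leaf(m); substituting into the one remaining equation that mentions A gives: leaf(g(leaf(leaf(m)),Y2)) = leaf(g(U,X)).
Decompose branch/3: X = branch(g(3,3),3,m),  m = Y1,  P = g(U,s(U)).
Bind X := branch(g(3,3),3,m); substituting into the one remaining equation that mentions X gives: leaf(g(leaf(leaf(m)),Y2)) = leaf(g(U,branch(g(3,3),3,m))). Substituting into the earlier binding gives Z := branch(g(3,3),3,m).
Bind Y1 := m; no other remaining equation mentions Y1.
Bind P := g(U,s(U)); no other remaining equation mentions P.
Decompose leaf/1: g(leaf(leaf(m)),Y2) = g(U,branch(g(3,3),3,m)).
Decompose g/2: leaf(leaf(m)) = U,  Y2 = branch(g(3,3),3,m).
Bind U := leaf(leaf(m)); no other remaining equation mentions U. Substituting into the earlier binding gives P := g(leaf(leaf(m)),s(leaf(leaf(m)))).
Bind Y2 := branch(g(3,3),3,m).
MGU = { Q ↦ g(3,3), Z ↦ branch(g(3,3),3,m), A ↦ leaf(m), X ↦ branch(g(3,3),3,m), Y1 ↦ m, P ↦ g(leaf(leaf(m)),s(leaf(leaf(m)))), U ↦ leaf(leaf(m)), Y2 ↦ branch(g(3,3),3,m) }, so Y2 ↦ branch(g(3,3),3,m).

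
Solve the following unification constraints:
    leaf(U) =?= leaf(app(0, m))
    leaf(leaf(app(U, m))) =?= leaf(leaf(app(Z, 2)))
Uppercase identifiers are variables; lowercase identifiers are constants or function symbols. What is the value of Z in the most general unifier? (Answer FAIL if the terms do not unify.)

FAIL

Decompose leaf/1: U =?= app(0, m).
Bind U := app(0, m); substituting into the remaining equation gives: leaf(leaf(app(app(0, m), m))) =?= leaf(leaf(app(Z, 2))).
Decompose leaf/1: leaf(app(app(0, m), m)) =?= leaf(app(Z, 2)).
Decompose leaf/1: app(app(0, m), m) =?= app(Z, 2).
Decompose app/2: app(0, m) =?= Z,  m =?= 2.
Bind Z := app(0, m); no other remaining equation mentions Z.
Clash: constants m and 2 differ; no unifier exists.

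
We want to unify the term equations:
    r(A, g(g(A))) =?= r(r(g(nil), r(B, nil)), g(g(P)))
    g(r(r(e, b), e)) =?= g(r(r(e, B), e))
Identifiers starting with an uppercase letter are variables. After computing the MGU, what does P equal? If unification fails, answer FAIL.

Decompose r/2: A =?= r(g(nil), r(B, nil)),  g(g(A)) =?= g(g(P)).
Bind A := r(g(nil), r(B, nil)); substituting into the one remaining equation that mentions A gives: g(g(r(g(nil), r(B, nil)))) =?= g(g(P)).
Decompose g/1: g(r(g(nil), r(B, nil))) =?= g(P).
Decompose g/1: r(g(nil), r(B, nil)) =?= P.
Bind P := r(g(nil), r(B, nil)); no other remaining equation mentions P.
Decompose g/1: r(r(e, b), e) =?= r(r(e, B), e).
Decompose r/2: r(e, b) =?= r(e, B),  e =?= e.
Decompose r/2: e =?= e,  b =?= B.
Delete trivial equation e =?= e.
Bind B := b; no other remaining equation mentions B. Substituting into the earlier bindings gives A := r(g(nil), r(b, nil)), P := r(g(nil), r(b, nil)).
Delete trivial equation e =?= e.
MGU = { A := r(g(nil), r(b, nil)), P := r(g(nil), r(b, nil)), B := b }, so P := r(g(nil), r(b, nil)).

r(g(nil), r(b, nil))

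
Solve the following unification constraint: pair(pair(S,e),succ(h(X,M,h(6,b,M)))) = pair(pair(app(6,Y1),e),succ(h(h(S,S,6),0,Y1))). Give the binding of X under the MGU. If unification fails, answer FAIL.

Decompose pair/2: pair(S,e) = pair(app(6,Y1),e),  succ(h(X,M,h(6,b,M))) = succ(h(h(S,S,6),0,Y1)).
Decompose pair/2: S = app(6,Y1),  e = e.
Bind S := app(6,Y1); substituting into the one remaining equation that mentions S gives: succ(h(X,M,h(6,b,M))) = succ(h(h(app(6,Y1),app(6,Y1),6),0,Y1)).
Delete trivial equation e = e.
Decompose succ/1: h(X,M,h(6,b,M)) = h(h(app(6,Y1),app(6,Y1),6),0,Y1).
Decompose h/3: X = h(app(6,Y1),app(6,Y1),6),  M = 0,  h(6,b,M) = Y1.
Bind X := h(app(6,Y1),app(6,Y1),6); no other remaining equation mentions X.
Bind M := 0; substituting into the remaining equation gives: h(6,b,0) = Y1.
Bind Y1 := h(6,b,0). Substituting into the earlier bindings gives S := app(6,h(6,b,0)), X := h(app(6,h(6,b,0)),app(6,h(6,b,0)),6).
MGU = { S ↦ app(6,h(6,b,0)), X ↦ h(app(6,h(6,b,0)),app(6,h(6,b,0)),6), M ↦ 0, Y1 ↦ h(6,b,0) }, so X ↦ h(app(6,h(6,b,0)),app(6,h(6,b,0)),6).

h(app(6,h(6,b,0)),app(6,h(6,b,0)),6)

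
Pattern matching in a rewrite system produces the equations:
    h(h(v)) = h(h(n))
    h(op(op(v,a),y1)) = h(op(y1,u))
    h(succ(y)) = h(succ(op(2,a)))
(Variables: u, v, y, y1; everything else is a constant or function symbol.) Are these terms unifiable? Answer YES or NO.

Decompose h/1: h(v) = h(n).
Decompose h/1: v = n.
Bind v := n; substituting into the one remaining equation that mentions v gives: h(op(op(n,a),y1)) = h(op(y1,u)).
Decompose h/1: op(op(n,a),y1) = op(y1,u).
Decompose op/2: op(n,a) = y1,  y1 = u.
Bind y1 := op(n,a); substituting into the one remaining equation that mentions y1 gives: op(n,a) = u.
Bind u := op(n,a); no other remaining equation mentions u.
Decompose h/1: succ(y) = succ(op(2,a)).
Decompose succ/1: y = op(2,a).
Bind y := op(2,a).
No equations remain and no clash or occurs-check failure arose, so a unifier exists.

YES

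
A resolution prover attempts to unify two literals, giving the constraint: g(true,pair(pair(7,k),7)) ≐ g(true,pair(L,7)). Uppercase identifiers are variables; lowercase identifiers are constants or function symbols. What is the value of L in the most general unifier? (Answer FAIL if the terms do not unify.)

pair(7,k)

Decompose g/2: true ≐ true,  pair(pair(7,k),7) ≐ pair(L,7).
Delete trivial equation true ≐ true.
Decompose pair/2: pair(7,k) ≐ L,  7 ≐ 7.
Bind L := pair(7,k); no other remaining equation mentions L.
Delete trivial equation 7 ≐ 7.
MGU = { L -> pair(7,k) }, so L -> pair(7,k).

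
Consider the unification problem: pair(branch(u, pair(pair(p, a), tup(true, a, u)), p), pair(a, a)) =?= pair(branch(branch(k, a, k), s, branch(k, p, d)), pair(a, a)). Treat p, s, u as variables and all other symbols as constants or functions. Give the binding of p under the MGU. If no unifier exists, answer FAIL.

Decompose pair/2: branch(u, pair(pair(p, a), tup(true, a, u)), p) =?= branch(branch(k, a, k), s, branch(k, p, d)),  pair(a, a) =?= pair(a, a).
Decompose branch/3: u =?= branch(k, a, k),  pair(pair(p, a), tup(true, a, u)) =?= s,  p =?= branch(k, p, d).
Bind u := branch(k, a, k); substituting into the one remaining equation that mentions u gives: pair(pair(p, a), tup(true, a, branch(k, a, k))) =?= s.
Bind s := pair(pair(p, a), tup(true, a, branch(k, a, k))); no other remaining equation mentions s.
Occurs check fails: p occurs in branch(k, p, d); the equation p =?= branch(k, p, d) has no finite solution.

FAIL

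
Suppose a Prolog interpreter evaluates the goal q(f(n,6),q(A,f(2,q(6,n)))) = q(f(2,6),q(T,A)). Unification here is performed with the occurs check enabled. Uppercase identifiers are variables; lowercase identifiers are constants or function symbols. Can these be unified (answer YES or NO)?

Decompose q/2: f(n,6) = f(2,6),  q(A,f(2,q(6,n))) = q(T,A).
Decompose f/2: n = 2,  6 = 6.
Clash: constants n and 2 differ; no unifier exists.

NO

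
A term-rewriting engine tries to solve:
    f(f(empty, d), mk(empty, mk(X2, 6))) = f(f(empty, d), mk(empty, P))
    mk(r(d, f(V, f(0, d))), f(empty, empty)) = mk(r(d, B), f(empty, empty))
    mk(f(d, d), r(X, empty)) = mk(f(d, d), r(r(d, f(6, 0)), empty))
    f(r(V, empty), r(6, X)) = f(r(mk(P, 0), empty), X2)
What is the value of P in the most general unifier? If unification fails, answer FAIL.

mk(r(6, r(d, f(6, 0))), 6)

Decompose f/2: f(empty, d) = f(empty, d),  mk(empty, mk(X2, 6)) = mk(empty, P).
Delete trivial equation f(empty, d) = f(empty, d).
Decompose mk/2: empty = empty,  mk(X2, 6) = P.
Delete trivial equation empty = empty.
Bind P := mk(X2, 6); substituting into the one remaining equation that mentions P gives: f(r(V, empty), r(6, X)) = f(r(mk(mk(X2, 6), 0), empty), X2).
Decompose mk/2: r(d, f(V, f(0, d))) = r(d, B),  f(empty, empty) = f(empty, empty).
Decompose r/2: d = d,  f(V, f(0, d)) = B.
Delete trivial equation d = d.
Bind B := f(V, f(0, d)); no other remaining equation mentions B.
Delete trivial equation f(empty, empty) = f(empty, empty).
Decompose mk/2: f(d, d) = f(d, d),  r(X, empty) = r(r(d, f(6, 0)), empty).
Delete trivial equation f(d, d) = f(d, d).
Decompose r/2: X = r(d, f(6, 0)),  empty = empty.
Bind X := r(d, f(6, 0)); substituting into the one remaining equation that mentions X gives: f(r(V, empty), r(6, r(d, f(6, 0)))) = f(r(mk(mk(X2, 6), 0), empty), X2).
Delete trivial equation empty = empty.
Decompose f/2: r(V, empty) = r(mk(mk(X2, 6), 0), empty),  r(6, r(d, f(6, 0))) = X2.
Decompose r/2: V = mk(mk(X2, 6), 0),  empty = empty.
Bind V := mk(mk(X2, 6), 0); no other remaining equation mentions V. Substituting into the earlier binding gives B := f(mk(mk(X2, 6), 0), f(0, d)).
Delete trivial equation empty = empty.
Bind X2 := r(6, r(d, f(6, 0))). Substituting into the earlier bindings gives P := mk(r(6, r(d, f(6, 0))), 6), B := f(mk(mk(r(6, r(d, f(6, 0))), 6), 0), f(0, d)), V := mk(mk(r(6, r(d, f(6, 0))), 6), 0).
MGU = { P ↦ mk(r(6, r(d, f(6, 0))), 6), B ↦ f(mk(mk(r(6, r(d, f(6, 0))), 6), 0), f(0, d)), X ↦ r(d, f(6, 0)), V ↦ mk(mk(r(6, r(d, f(6, 0))), 6), 0), X2 ↦ r(6, r(d, f(6, 0))) }, so P ↦ mk(r(6, r(d, f(6, 0))), 6).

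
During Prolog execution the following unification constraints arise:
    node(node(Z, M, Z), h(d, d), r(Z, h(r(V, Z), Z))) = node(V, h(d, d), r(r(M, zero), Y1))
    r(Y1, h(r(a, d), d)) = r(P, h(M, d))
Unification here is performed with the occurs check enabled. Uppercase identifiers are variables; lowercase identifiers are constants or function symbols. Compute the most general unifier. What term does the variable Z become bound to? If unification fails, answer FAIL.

r(r(a, d), zero)

Decompose node/3: node(Z, M, Z) = V,  h(d, d) = h(d, d),  r(Z, h(r(V, Z), Z)) = r(r(M, zero), Y1).
Bind V := node(Z, M, Z); substituting into the one remaining equation that mentions V gives: r(Z, h(r(node(Z, M, Z), Z), Z)) = r(r(M, zero), Y1).
Delete trivial equation h(d, d) = h(d, d).
Decompose r/2: Z = r(M, zero),  h(r(node(Z, M, Z), Z), Z) = Y1.
Bind Z := r(M, zero); substituting into the one remaining equation that mentions Z gives: h(r(node(r(M, zero), M, r(M, zero)), r(M, zero)), r(M, zero)) = Y1. Substituting into the earlier binding gives V := node(r(M, zero), M, r(M, zero)).
Bind Y1 := h(r(node(r(M, zero), M, r(M, zero)), r(M, zero)), r(M, zero)); substituting into the remaining equation gives: r(h(r(node(r(M, zero), M, r(M, zero)), r(M, zero)), r(M, zero)), h(r(a, d), d)) = r(P, h(M, d)).
Decompose r/2: h(r(node(r(M, zero), M, r(M, zero)), r(M, zero)), r(M, zero)) = P,  h(r(a, d), d) = h(M, d).
Bind P := h(r(node(r(M, zero), M, r(M, zero)), r(M, zero)), r(M, zero)); no other remaining equation mentions P.
Decompose h/2: r(a, d) = M,  d = d.
Bind M := r(a, d); no other remaining equation mentions M. Substituting into the earlier bindings gives V := node(r(r(a, d), zero), r(a, d), r(r(a, d), zero)), Z := r(r(a, d), zero), Y1 := h(r(node(r(r(a, d), zero), r(a, d), r(r(a, d), zero)), r(r(a, d), zero)), r(r(a, d), zero)), P := h(r(node(r(r(a, d), zero), r(a, d), r(r(a, d), zero)), r(r(a, d), zero)), r(r(a, d), zero)).
Delete trivial equation d = d.
MGU = { V -> node(r(r(a, d), zero), r(a, d), r(r(a, d), zero)), Z -> r(r(a, d), zero), Y1 -> h(r(node(r(r(a, d), zero), r(a, d), r(r(a, d), zero)), r(r(a, d), zero)), r(r(a, d), zero)), P -> h(r(node(r(r(a, d), zero), r(a, d), r(r(a, d), zero)), r(r(a, d), zero)), r(r(a, d), zero)), M -> r(a, d) }, so Z -> r(r(a, d), zero).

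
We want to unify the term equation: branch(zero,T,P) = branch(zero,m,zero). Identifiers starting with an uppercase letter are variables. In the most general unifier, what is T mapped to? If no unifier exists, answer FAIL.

Decompose branch/3: zero = zero,  T = m,  P = zero.
Delete trivial equation zero = zero.
Bind T := m; no other remaining equation mentions T.
Bind P := zero.
MGU = { T ↦ m, P ↦ zero }, so T ↦ m.

m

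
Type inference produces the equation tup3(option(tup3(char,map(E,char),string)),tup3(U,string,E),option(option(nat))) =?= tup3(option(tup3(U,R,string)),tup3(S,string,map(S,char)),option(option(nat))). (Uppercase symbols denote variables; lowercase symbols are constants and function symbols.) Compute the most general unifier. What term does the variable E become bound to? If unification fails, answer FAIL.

Decompose tup3/3: option(tup3(char,map(E,char),string)) =?= option(tup3(U,R,string)),  tup3(U,string,E) =?= tup3(S,string,map(S,char)),  option(option(nat)) =?= option(option(nat)).
Decompose option/1: tup3(char,map(E,char),string) =?= tup3(U,R,string).
Decompose tup3/3: char =?= U,  map(E,char) =?= R,  string =?= string.
Bind U := char; substituting into the one remaining equation that mentions U gives: tup3(char,string,E) =?= tup3(S,string,map(S,char)).
Bind R := map(E,char); no other remaining equation mentions R.
Delete trivial equation string =?= string.
Decompose tup3/3: char =?= S,  string =?= string,  E =?= map(S,char).
Bind S := char; substituting into the one remaining equation that mentions S gives: E =?= map(char,char).
Delete trivial equation string =?= string.
Bind E := map(char,char); no other remaining equation mentions E. Substituting into the earlier binding gives R := map(map(char,char),char).
Delete trivial equation option(option(nat)) =?= option(option(nat)).
MGU = { U := char, R := map(map(char,char),char), S := char, E := map(char,char) }, so E := map(char,char).

map(char,char)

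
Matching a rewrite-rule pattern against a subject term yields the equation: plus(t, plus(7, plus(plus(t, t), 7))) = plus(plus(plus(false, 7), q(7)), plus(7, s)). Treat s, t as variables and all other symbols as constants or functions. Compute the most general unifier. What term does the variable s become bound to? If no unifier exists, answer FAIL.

plus(plus(plus(plus(false, 7), q(7)), plus(plus(false, 7), q(7))), 7)

Decompose plus/2: t = plus(plus(false, 7), q(7)),  plus(7, plus(plus(t, t), 7)) = plus(7, s).
Bind t := plus(plus(false, 7), q(7)); substituting into the remaining equation gives: plus(7, plus(plus(plus(plus(false, 7), q(7)), plus(plus(false, 7), q(7))), 7)) = plus(7, s).
Decompose plus/2: 7 = 7,  plus(plus(plus(plus(false, 7), q(7)), plus(plus(false, 7), q(7))), 7) = s.
Delete trivial equation 7 = 7.
Bind s := plus(plus(plus(plus(false, 7), q(7)), plus(plus(false, 7), q(7))), 7).
MGU = { t -> plus(plus(false, 7), q(7)), s -> plus(plus(plus(plus(false, 7), q(7)), plus(plus(false, 7), q(7))), 7) }, so s -> plus(plus(plus(plus(false, 7), q(7)), plus(plus(false, 7), q(7))), 7).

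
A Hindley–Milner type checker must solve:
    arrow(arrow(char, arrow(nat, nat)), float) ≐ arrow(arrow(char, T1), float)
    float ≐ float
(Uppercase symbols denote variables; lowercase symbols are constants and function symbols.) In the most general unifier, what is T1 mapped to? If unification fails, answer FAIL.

Decompose arrow/2: arrow(char, arrow(nat, nat)) ≐ arrow(char, T1),  float ≐ float.
Decompose arrow/2: char ≐ char,  arrow(nat, nat) ≐ T1.
Delete trivial equation char ≐ char.
Bind T1 := arrow(nat, nat); no other remaining equation mentions T1.
Delete trivial equation float ≐ float.
Delete trivial equation float ≐ float.
MGU = { T1 -> arrow(nat, nat) }, so T1 -> arrow(nat, nat).

arrow(nat, nat)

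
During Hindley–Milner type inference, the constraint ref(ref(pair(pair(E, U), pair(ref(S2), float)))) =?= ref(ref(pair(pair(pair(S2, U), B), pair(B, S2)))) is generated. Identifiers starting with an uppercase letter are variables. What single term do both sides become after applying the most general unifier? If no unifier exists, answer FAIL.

Decompose ref/1: ref(pair(pair(E, U), pair(ref(S2), float))) =?= ref(pair(pair(pair(S2, U), B), pair(B, S2))).
Decompose ref/1: pair(pair(E, U), pair(ref(S2), float)) =?= pair(pair(pair(S2, U), B), pair(B, S2)).
Decompose pair/2: pair(E, U) =?= pair(pair(S2, U), B),  pair(ref(S2), float) =?= pair(B, S2).
Decompose pair/2: E =?= pair(S2, U),  U =?= B.
Bind E := pair(S2, U); no other remaining equation mentions E.
Bind U := B; no other remaining equation mentions U. Substituting into the earlier binding gives E := pair(S2, B).
Decompose pair/2: ref(S2) =?= B,  float =?= S2.
Bind B := ref(S2); no other remaining equation mentions B. Substituting into the earlier bindings gives E := pair(S2, ref(S2)), U := ref(S2).
Bind S2 := float. Substituting into the earlier bindings gives E := pair(float, ref(float)), U := ref(float), B := ref(float).
Applying the MGU to either side gives ref(ref(pair(pair(pair(float, ref(float)), ref(float)), pair(ref(float), float)))).

ref(ref(pair(pair(pair(float, ref(float)), ref(float)), pair(ref(float), float))))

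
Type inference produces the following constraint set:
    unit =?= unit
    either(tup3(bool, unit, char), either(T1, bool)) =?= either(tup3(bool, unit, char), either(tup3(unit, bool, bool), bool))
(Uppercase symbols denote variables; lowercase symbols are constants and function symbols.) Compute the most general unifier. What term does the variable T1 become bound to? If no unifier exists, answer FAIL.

Delete trivial equation unit =?= unit.
Decompose either/2: tup3(bool, unit, char) =?= tup3(bool, unit, char),  either(T1, bool) =?= either(tup3(unit, bool, bool), bool).
Delete trivial equation tup3(bool, unit, char) =?= tup3(bool, unit, char).
Decompose either/2: T1 =?= tup3(unit, bool, bool),  bool =?= bool.
Bind T1 := tup3(unit, bool, bool); no other remaining equation mentions T1.
Delete trivial equation bool =?= bool.
MGU = { T1 := tup3(unit, bool, bool) }, so T1 := tup3(unit, bool, bool).

tup3(unit, bool, bool)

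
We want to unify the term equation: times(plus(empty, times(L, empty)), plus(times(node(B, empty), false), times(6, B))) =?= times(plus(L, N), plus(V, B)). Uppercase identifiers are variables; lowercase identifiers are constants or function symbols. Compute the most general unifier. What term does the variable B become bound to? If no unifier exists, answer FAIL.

Decompose times/2: plus(empty, times(L, empty)) =?= plus(L, N),  plus(times(node(B, empty), false), times(6, B)) =?= plus(V, B).
Decompose plus/2: empty =?= L,  times(L, empty) =?= N.
Bind L := empty; substituting into the one remaining equation that mentions L gives: times(empty, empty) =?= N.
Bind N := times(empty, empty); no other remaining equation mentions N.
Decompose plus/2: times(node(B, empty), false) =?= V,  times(6, B) =?= B.
Bind V := times(node(B, empty), false); no other remaining equation mentions V.
Occurs check fails: B occurs in times(6, B); the equation B =?= times(6, B) has no finite solution.

FAIL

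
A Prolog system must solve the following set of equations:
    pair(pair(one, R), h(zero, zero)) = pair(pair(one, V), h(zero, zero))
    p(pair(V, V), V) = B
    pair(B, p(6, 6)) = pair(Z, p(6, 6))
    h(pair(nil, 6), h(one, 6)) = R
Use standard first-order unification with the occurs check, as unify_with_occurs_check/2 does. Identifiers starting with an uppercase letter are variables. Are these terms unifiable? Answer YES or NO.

Decompose pair/2: pair(one, R) = pair(one, V),  h(zero, zero) = h(zero, zero).
Decompose pair/2: one = one,  R = V.
Delete trivial equation one = one.
Bind R := V; substituting into the one remaining equation that mentions R gives: h(pair(nil, 6), h(one, 6)) = V.
Delete trivial equation h(zero, zero) = h(zero, zero).
Bind B := p(pair(V, V), V); substituting into the one remaining equation that mentions B gives: pair(p(pair(V, V), V), p(6, 6)) = pair(Z, p(6, 6)).
Decompose pair/2: p(pair(V, V), V) = Z,  p(6, 6) = p(6, 6).
Bind Z := p(pair(V, V), V); no other remaining equation mentions Z.
Delete trivial equation p(6, 6) = p(6, 6).
Bind V := h(pair(nil, 6), h(one, 6)). Substituting into the earlier bindings gives R := h(pair(nil, 6), h(one, 6)), B := p(pair(h(pair(nil, 6), h(one, 6)), h(pair(nil, 6), h(one, 6))), h(pair(nil, 6), h(one, 6))), Z := p(pair(h(pair(nil, 6), h(one, 6)), h(pair(nil, 6), h(one, 6))), h(pair(nil, 6), h(one, 6))).
No equations remain and no clash or occurs-check failure arose, so a unifier exists.

YES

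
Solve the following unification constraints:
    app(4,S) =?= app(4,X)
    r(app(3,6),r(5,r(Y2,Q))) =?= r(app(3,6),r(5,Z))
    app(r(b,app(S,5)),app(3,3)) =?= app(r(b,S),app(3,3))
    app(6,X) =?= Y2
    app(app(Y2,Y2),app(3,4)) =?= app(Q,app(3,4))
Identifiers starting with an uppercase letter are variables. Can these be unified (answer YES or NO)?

Decompose app/2: 4 =?= 4,  S =?= X.
Delete trivial equation 4 =?= 4.
Bind S := X; substituting into the one remaining equation that mentions S gives: app(r(b,app(X,5)),app(3,3)) =?= app(r(b,X),app(3,3)).
Decompose r/2: app(3,6) =?= app(3,6),  r(5,r(Y2,Q)) =?= r(5,Z).
Delete trivial equation app(3,6) =?= app(3,6).
Decompose r/2: 5 =?= 5,  r(Y2,Q) =?= Z.
Delete trivial equation 5 =?= 5.
Bind Z := r(Y2,Q); no other remaining equation mentions Z.
Decompose app/2: r(b,app(X,5)) =?= r(b,X),  app(3,3) =?= app(3,3).
Decompose r/2: b =?= b,  app(X,5) =?= X.
Delete trivial equation b =?= b.
Occurs check fails: X occurs in app(X,5); the equation X =?= app(X,5) has no finite solution.

NO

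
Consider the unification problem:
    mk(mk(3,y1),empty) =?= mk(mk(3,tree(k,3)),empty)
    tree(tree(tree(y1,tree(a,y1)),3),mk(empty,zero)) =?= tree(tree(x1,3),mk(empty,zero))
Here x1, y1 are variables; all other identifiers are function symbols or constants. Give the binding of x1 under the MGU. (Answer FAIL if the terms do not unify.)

tree(tree(k,3),tree(a,tree(k,3)))

Decompose mk/2: mk(3,y1) =?= mk(3,tree(k,3)),  empty =?= empty.
Decompose mk/2: 3 =?= 3,  y1 =?= tree(k,3).
Delete trivial equation 3 =?= 3.
Bind y1 := tree(k,3); substituting into the one remaining equation that mentions y1 gives: tree(tree(tree(tree(k,3),tree(a,tree(k,3))),3),mk(empty,zero)) =?= tree(tree(x1,3),mk(empty,zero)).
Delete trivial equation empty =?= empty.
Decompose tree/2: tree(tree(tree(k,3),tree(a,tree(k,3))),3) =?= tree(x1,3),  mk(empty,zero) =?= mk(empty,zero).
Decompose tree/2: tree(tree(k,3),tree(a,tree(k,3))) =?= x1,  3 =?= 3.
Bind x1 := tree(tree(k,3),tree(a,tree(k,3))); no other remaining equation mentions x1.
Delete trivial equation 3 =?= 3.
Delete trivial equation mk(empty,zero) =?= mk(empty,zero).
MGU = { y1 -> tree(k,3), x1 -> tree(tree(k,3),tree(a,tree(k,3))) }, so x1 -> tree(tree(k,3),tree(a,tree(k,3))).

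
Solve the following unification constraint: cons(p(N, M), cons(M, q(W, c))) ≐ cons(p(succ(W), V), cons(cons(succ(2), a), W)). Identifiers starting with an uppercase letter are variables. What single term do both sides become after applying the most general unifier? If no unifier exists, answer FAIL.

Decompose cons/2: p(N, M) ≐ p(succ(W), V),  cons(M, q(W, c)) ≐ cons(cons(succ(2), a), W).
Decompose p/2: N ≐ succ(W),  M ≐ V.
Bind N := succ(W); no other remaining equation mentions N.
Bind M := V; substituting into the remaining equation gives: cons(V, q(W, c)) ≐ cons(cons(succ(2), a), W).
Decompose cons/2: V ≐ cons(succ(2), a),  q(W, c) ≐ W.
Bind V := cons(succ(2), a); no other remaining equation mentions V. Substituting into the earlier binding gives M := cons(succ(2), a).
Occurs check fails: W occurs in q(W, c); the equation W ≐ q(W, c) has no finite solution.

FAIL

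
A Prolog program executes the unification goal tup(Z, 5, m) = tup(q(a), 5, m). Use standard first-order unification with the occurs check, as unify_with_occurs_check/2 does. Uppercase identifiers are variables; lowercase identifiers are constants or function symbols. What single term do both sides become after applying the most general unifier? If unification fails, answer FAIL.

tup(q(a), 5, m)

Decompose tup/3: Z = q(a),  5 = 5,  m = m.
Bind Z := q(a); no other remaining equation mentions Z.
Delete trivial equation 5 = 5.
Delete trivial equation m = m.
Applying the MGU to either side gives tup(q(a), 5, m).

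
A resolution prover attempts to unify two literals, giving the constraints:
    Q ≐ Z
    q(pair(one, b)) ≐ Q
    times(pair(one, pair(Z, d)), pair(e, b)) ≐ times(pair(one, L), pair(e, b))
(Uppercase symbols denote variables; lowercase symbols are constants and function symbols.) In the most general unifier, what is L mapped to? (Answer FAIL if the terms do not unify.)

pair(q(pair(one, b)), d)

Bind Q := Z; substituting into the one remaining equation that mentions Q gives: q(pair(one, b)) ≐ Z.
Bind Z := q(pair(one, b)); substituting into the remaining equation gives: times(pair(one, pair(q(pair(one, b)), d)), pair(e, b)) ≐ times(pair(one, L), pair(e, b)). Substituting into the earlier binding gives Q := q(pair(one, b)).
Decompose times/2: pair(one, pair(q(pair(one, b)), d)) ≐ pair(one, L),  pair(e, b) ≐ pair(e, b).
Decompose pair/2: one ≐ one,  pair(q(pair(one, b)), d) ≐ L.
Delete trivial equation one ≐ one.
Bind L := pair(q(pair(one, b)), d); no other remaining equation mentions L.
Delete trivial equation pair(e, b) ≐ pair(e, b).
MGU = { Q := q(pair(one, b)), Z := q(pair(one, b)), L := pair(q(pair(one, b)), d) }, so L := pair(q(pair(one, b)), d).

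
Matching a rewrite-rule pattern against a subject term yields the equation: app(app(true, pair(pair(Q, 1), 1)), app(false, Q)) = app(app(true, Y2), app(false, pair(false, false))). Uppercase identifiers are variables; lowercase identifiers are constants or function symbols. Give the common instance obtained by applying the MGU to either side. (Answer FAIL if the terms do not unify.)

app(app(true, pair(pair(pair(false, false), 1), 1)), app(false, pair(false, false)))

Decompose app/2: app(true, pair(pair(Q, 1), 1)) = app(true, Y2),  app(false, Q) = app(false, pair(false, false)).
Decompose app/2: true = true,  pair(pair(Q, 1), 1) = Y2.
Delete trivial equation true = true.
Bind Y2 := pair(pair(Q, 1), 1); no other remaining equation mentions Y2.
Decompose app/2: false = false,  Q = pair(false, false).
Delete trivial equation false = false.
Bind Q := pair(false, false). Substituting into the earlier binding gives Y2 := pair(pair(pair(false, false), 1), 1).
Applying the MGU to either side gives app(app(true, pair(pair(pair(false, false), 1), 1)), app(false, pair(false, false))).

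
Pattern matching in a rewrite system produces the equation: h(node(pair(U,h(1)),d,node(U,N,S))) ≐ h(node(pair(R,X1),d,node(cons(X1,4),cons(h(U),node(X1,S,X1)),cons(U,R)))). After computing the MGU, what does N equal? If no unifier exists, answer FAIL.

cons(h(cons(h(1),4)),node(h(1),cons(cons(h(1),4),cons(h(1),4)),h(1)))

Decompose h/1: node(pair(U,h(1)),d,node(U,N,S)) ≐ node(pair(R,X1),d,node(cons(X1,4),cons(h(U),node(X1,S,X1)),cons(U,R))).
Decompose node/3: pair(U,h(1)) ≐ pair(R,X1),  d ≐ d,  node(U,N,S) ≐ node(cons(X1,4),cons(h(U),node(X1,S,X1)),cons(U,R)).
Decompose pair/2: U ≐ R,  h(1) ≐ X1.
Bind U := R; substituting into the one remaining equation that mentions U gives: node(R,N,S) ≐ node(cons(X1,4),cons(h(R),node(X1,S,X1)),cons(R,R)).
Bind X1 := h(1); substituting into the one remaining equation that mentions X1 gives: node(R,N,S) ≐ node(cons(h(1),4),cons(h(R),node(h(1),S,h(1))),cons(R,R)).
Delete trivial equation d ≐ d.
Decompose node/3: R ≐ cons(h(1),4),  N ≐ cons(h(R),node(h(1),S,h(1))),  S ≐ cons(R,R).
Bind R := cons(h(1),4); substituting into the remaining equations gives: N ≐ cons(h(cons(h(1),4)),node(h(1),S,h(1))),  S ≐ cons(cons(h(1),4),cons(h(1),4)). Substituting into the earlier binding gives U := cons(h(1),4).
Bind N := cons(h(cons(h(1),4)),node(h(1),S,h(1))); no other remaining equation mentions N.
Bind S := cons(cons(h(1),4),cons(h(1),4)). Substituting into the earlier binding gives N := cons(h(cons(h(1),4)),node(h(1),cons(cons(h(1),4),cons(h(1),4)),h(1))).
MGU = { U -> cons(h(1),4), X1 -> h(1), R -> cons(h(1),4), N -> cons(h(cons(h(1),4)),node(h(1),cons(cons(h(1),4),cons(h(1),4)),h(1))), S -> cons(cons(h(1),4),cons(h(1),4)) }, so N -> cons(h(cons(h(1),4)),node(h(1),cons(cons(h(1),4),cons(h(1),4)),h(1))).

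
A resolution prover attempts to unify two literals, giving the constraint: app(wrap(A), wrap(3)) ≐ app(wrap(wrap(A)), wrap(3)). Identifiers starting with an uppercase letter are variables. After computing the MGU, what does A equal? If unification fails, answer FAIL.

Decompose app/2: wrap(A) ≐ wrap(wrap(A)),  wrap(3) ≐ wrap(3).
Decompose wrap/1: A ≐ wrap(A).
Occurs check fails: A occurs in wrap(A); the equation A ≐ wrap(A) has no finite solution.

FAIL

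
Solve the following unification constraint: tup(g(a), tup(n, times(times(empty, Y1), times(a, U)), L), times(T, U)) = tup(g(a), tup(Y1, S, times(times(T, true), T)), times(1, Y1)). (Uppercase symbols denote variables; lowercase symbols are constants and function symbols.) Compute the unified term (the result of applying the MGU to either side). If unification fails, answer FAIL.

tup(g(a), tup(n, times(times(empty, n), times(a, n)), times(times(1, true), 1)), times(1, n))

Decompose tup/3: g(a) = g(a),  tup(n, times(times(empty, Y1), times(a, U)), L) = tup(Y1, S, times(times(T, true), T)),  times(T, U) = times(1, Y1).
Delete trivial equation g(a) = g(a).
Decompose tup/3: n = Y1,  times(times(empty, Y1), times(a, U)) = S,  L = times(times(T, true), T).
Bind Y1 := n; substituting into the 2 remaining equations that mention Y1 gives: times(times(empty, n), times(a, U)) = S,  times(T, U) = times(1, n).
Bind S := times(times(empty, n), times(a, U)); no other remaining equation mentions S.
Bind L := times(times(T, true), T); no other remaining equation mentions L.
Decompose times/2: T = 1,  U = n.
Bind T := 1; no other remaining equation mentions T. Substituting into the earlier binding gives L := times(times(1, true), 1).
Bind U := n. Substituting into the earlier binding gives S := times(times(empty, n), times(a, n)).
Applying the MGU to either side gives tup(g(a), tup(n, times(times(empty, n), times(a, n)), times(times(1, true), 1)), times(1, n)).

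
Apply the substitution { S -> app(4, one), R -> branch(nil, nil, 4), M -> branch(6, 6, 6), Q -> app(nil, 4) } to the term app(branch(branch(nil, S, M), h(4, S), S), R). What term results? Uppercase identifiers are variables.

app(branch(branch(nil, app(4, one), branch(6, 6, 6)), h(4, app(4, one)), app(4, one)), branch(nil, nil, 4))

Replace each occurrence of S with app(4, one).
Replace each occurrence of R with branch(nil, nil, 4).
Replace each occurrence of M with branch(6, 6, 6).
Result: app(branch(branch(nil, app(4, one), branch(6, 6, 6)), h(4, app(4, one)), app(4, one)), branch(nil, nil, 4)).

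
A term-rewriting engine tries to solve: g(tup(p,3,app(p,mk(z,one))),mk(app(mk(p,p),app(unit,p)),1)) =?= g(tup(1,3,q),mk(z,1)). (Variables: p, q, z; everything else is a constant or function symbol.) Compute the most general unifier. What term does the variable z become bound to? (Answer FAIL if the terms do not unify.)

Decompose g/2: tup(p,3,app(p,mk(z,one))) =?= tup(1,3,q),  mk(app(mk(p,p),app(unit,p)),1) =?= mk(z,1).
Decompose tup/3: p =?= 1,  3 =?= 3,  app(p,mk(z,one)) =?= q.
Bind p := 1; substituting into the 2 remaining equations that mention p gives: app(1,mk(z,one)) =?= q,  mk(app(mk(1,1),app(unit,1)),1) =?= mk(z,1).
Delete trivial equation 3 =?= 3.
Bind q := app(1,mk(z,one)); no other remaining equation mentions q.
Decompose mk/2: app(mk(1,1),app(unit,1)) =?= z,  1 =?= 1.
Bind z := app(mk(1,1),app(unit,1)); no other remaining equation mentions z. Substituting into the earlier binding gives q := app(1,mk(app(mk(1,1),app(unit,1)),one)).
Delete trivial equation 1 =?= 1.
MGU = { p ↦ 1, q ↦ app(1,mk(app(mk(1,1),app(unit,1)),one)), z ↦ app(mk(1,1),app(unit,1)) }, so z ↦ app(mk(1,1),app(unit,1)).

app(mk(1,1),app(unit,1))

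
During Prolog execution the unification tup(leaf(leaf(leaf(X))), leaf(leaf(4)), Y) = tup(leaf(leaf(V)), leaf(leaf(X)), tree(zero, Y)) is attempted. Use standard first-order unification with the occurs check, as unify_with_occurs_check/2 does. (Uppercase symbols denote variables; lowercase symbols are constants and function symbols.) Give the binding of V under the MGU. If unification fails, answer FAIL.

Decompose tup/3: leaf(leaf(leaf(X))) = leaf(leaf(V)),  leaf(leaf(4)) = leaf(leaf(X)),  Y = tree(zero, Y).
Decompose leaf/1: leaf(leaf(X)) = leaf(V).
Decompose leaf/1: leaf(X) = V.
Bind V := leaf(X); no other remaining equation mentions V.
Decompose leaf/1: leaf(4) = leaf(X).
Decompose leaf/1: 4 = X.
Bind X := 4; no other remaining equation mentions X. Substituting into the earlier binding gives V := leaf(4).
Occurs check fails: Y occurs in tree(zero, Y); the equation Y = tree(zero, Y) has no finite solution.

FAIL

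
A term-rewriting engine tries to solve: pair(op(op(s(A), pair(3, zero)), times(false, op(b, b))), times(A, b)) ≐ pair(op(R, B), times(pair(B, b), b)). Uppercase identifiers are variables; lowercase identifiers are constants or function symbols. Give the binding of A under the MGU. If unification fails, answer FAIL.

Decompose pair/2: op(op(s(A), pair(3, zero)), times(false, op(b, b))) ≐ op(R, B),  times(A, b) ≐ times(pair(B, b), b).
Decompose op/2: op(s(A), pair(3, zero)) ≐ R,  times(false, op(b, b)) ≐ B.
Bind R := op(s(A), pair(3, zero)); no other remaining equation mentions R.
Bind B := times(false, op(b, b)); substituting into the remaining equation gives: times(A, b) ≐ times(pair(times(false, op(b, b)), b), b).
Decompose times/2: A ≐ pair(times(false, op(b, b)), b),  b ≐ b.
Bind A := pair(times(false, op(b, b)), b); no other remaining equation mentions A. Substituting into the earlier binding gives R := op(s(pair(times(false, op(b, b)), b)), pair(3, zero)).
Delete trivial equation b ≐ b.
MGU = { R -> op(s(pair(times(false, op(b, b)), b)), pair(3, zero)), B -> times(false, op(b, b)), A -> pair(times(false, op(b, b)), b) }, so A -> pair(times(false, op(b, b)), b).

pair(times(false, op(b, b)), b)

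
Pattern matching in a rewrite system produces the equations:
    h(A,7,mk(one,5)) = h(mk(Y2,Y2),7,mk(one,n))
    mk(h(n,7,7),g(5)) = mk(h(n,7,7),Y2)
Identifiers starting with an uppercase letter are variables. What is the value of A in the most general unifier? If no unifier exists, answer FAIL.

FAIL

Decompose h/3: A = mk(Y2,Y2),  7 = 7,  mk(one,5) = mk(one,n).
Bind A := mk(Y2,Y2); no other remaining equation mentions A.
Delete trivial equation 7 = 7.
Decompose mk/2: one = one,  5 = n.
Delete trivial equation one = one.
Clash: constants 5 and n differ; no unifier exists.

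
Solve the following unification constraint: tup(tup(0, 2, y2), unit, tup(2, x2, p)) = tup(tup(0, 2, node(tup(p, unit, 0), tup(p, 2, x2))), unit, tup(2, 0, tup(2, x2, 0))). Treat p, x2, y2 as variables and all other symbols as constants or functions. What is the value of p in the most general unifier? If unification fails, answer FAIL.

tup(2, 0, 0)

Decompose tup/3: tup(0, 2, y2) = tup(0, 2, node(tup(p, unit, 0), tup(p, 2, x2))),  unit = unit,  tup(2, x2, p) = tup(2, 0, tup(2, x2, 0)).
Decompose tup/3: 0 = 0,  2 = 2,  y2 = node(tup(p, unit, 0), tup(p, 2, x2)).
Delete trivial equation 0 = 0.
Delete trivial equation 2 = 2.
Bind y2 := node(tup(p, unit, 0), tup(p, 2, x2)); no other remaining equation mentions y2.
Delete trivial equation unit = unit.
Decompose tup/3: 2 = 2,  x2 = 0,  p = tup(2, x2, 0).
Delete trivial equation 2 = 2.
Bind x2 := 0; substituting into the remaining equation gives: p = tup(2, 0, 0). Substituting into the earlier binding gives y2 := node(tup(p, unit, 0), tup(p, 2, 0)).
Bind p := tup(2, 0, 0). Substituting into the earlier binding gives y2 := node(tup(tup(2, 0, 0), unit, 0), tup(tup(2, 0, 0), 2, 0)).
MGU = { y2 := node(tup(tup(2, 0, 0), unit, 0), tup(tup(2, 0, 0), 2, 0)), x2 := 0, p := tup(2, 0, 0) }, so p := tup(2, 0, 0).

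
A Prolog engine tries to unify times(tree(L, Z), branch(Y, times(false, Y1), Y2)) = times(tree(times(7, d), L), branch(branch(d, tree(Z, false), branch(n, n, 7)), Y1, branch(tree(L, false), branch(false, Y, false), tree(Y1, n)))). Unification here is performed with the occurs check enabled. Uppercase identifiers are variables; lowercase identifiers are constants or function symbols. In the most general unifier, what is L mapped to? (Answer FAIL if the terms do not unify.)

Decompose times/2: tree(L, Z) = tree(times(7, d), L),  branch(Y, times(false, Y1), Y2) = branch(branch(d, tree(Z, false), branch(n, n, 7)), Y1, branch(tree(L, false), branch(false, Y, false), tree(Y1, n))).
Decompose tree/2: L = times(7, d),  Z = L.
Bind L := times(7, d); substituting into the remaining equations gives: Z = times(7, d),  branch(Y, times(false, Y1), Y2) = branch(branch(d, tree(Z, false), branch(n, n, 7)), Y1, branch(tree(times(7, d), false), branch(false, Y, false), tree(Y1, n))).
Bind Z := times(7, d); substituting into the remaining equation gives: branch(Y, times(false, Y1), Y2) = branch(branch(d, tree(times(7, d), false), branch(n, n, 7)), Y1, branch(tree(times(7, d), false), branch(false, Y, false), tree(Y1, n))).
Decompose branch/3: Y = branch(d, tree(times(7, d), false), branch(n, n, 7)),  times(false, Y1) = Y1,  Y2 = branch(tree(times(7, d), false), branch(false, Y, false), tree(Y1, n)).
Bind Y := branch(d, tree(times(7, d), false), branch(n, n, 7)); substituting into the one remaining equation that mentions Y gives: Y2 = branch(tree(times(7, d), false), branch(false, branch(d, tree(times(7, d), false), branch(n, n, 7)), false), tree(Y1, n)).
Occurs check fails: Y1 occurs in times(false, Y1); the equation Y1 = times(false, Y1) has no finite solution.

FAIL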